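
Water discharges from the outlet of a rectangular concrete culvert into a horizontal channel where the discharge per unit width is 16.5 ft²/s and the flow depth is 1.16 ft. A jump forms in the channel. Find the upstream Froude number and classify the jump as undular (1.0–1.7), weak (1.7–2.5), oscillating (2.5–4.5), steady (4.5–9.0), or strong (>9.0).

V₁ = q/y₁ = 16.5/1.16 = 14.2 ft/s. Fr₁ = V₁/√(g·y₁) = 14.2/√(32.2×1.16) = 2.33.
Fr₁ = 2.33 lies in the weak range.

Fr₁ = 2.33; weak jump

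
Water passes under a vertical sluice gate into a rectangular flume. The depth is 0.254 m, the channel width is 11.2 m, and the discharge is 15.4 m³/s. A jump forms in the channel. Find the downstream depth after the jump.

q = Q/b = 15.4/11.2 = 1.38 m²/s; V₁ = q/y₁ = 5.41 m/s. Fr₁ = V₁/√(g·y₁) = 3.43.
Conjugate-depth relation: y₂/y₁ = ½[√(1 + 8Fr₁²) − 1] = ½[√95.09 − 1] = 4.38.
y₂ = 4.38 × 0.254 = 1.11 m.

y₂ = 1.11 m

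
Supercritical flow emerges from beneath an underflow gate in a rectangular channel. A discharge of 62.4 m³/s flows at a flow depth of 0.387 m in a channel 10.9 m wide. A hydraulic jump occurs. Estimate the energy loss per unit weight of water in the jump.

q = Q/b = 62.4/10.9 = 5.72 m²/s; V₁ = q/y₁ = 14.8 m/s. Fr₁ = V₁/√(g·y₁) = 7.59.
Conjugate-depth relation: y₂/y₁ = ½[√(1 + 8Fr₁²) − 1] = ½[√462.1 − 1] = 10.2.
y₂ = 10.2 × 0.387 = 3.97 m.
V₂ = q/y₂ = 5.72/3.97 = 1.44 m/s. E₁ = y₁ + V₁²/2g = 11.5 m; E₂ = y₂ + V₂²/2g = 4.07 m. ΔE = E₁ − E₂ = 7.47 m.

ΔE = 7.47 m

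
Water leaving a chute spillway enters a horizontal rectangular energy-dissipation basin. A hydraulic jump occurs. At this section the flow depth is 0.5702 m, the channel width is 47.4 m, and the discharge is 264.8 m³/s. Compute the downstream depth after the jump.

q = Q/b = 264.8/47.4 = 5.586 m²/s; V₁ = q/y₁ = 9.797 m/s. Fr₁ = V₁/√(g·y₁) = 4.143.
By Bélanger, y₂/y₁ = ½[√(1 + 8Fr₁²) − 1] = ½[√138.28 − 1] = 5.380.
y₂ = 5.380 × 0.5702 = 3.068 m.

y₂ = 3.068 m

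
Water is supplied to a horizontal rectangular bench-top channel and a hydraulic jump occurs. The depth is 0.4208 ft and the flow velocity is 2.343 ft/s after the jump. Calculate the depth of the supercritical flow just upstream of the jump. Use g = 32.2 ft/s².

y₁ = 0.2229 ft

Fr₂ = V₂/√(g·y₂) = 2.343/√(32.2×0.4208) = 0.6365.
Since the conjugate-depth ratio holds either way, y₁/y₂ = ½[√(1 + 8Fr₂²) − 1] = ½[√4.2412 − 1] = 0.5297.
y₁ = 0.5297 × 0.4208 = 0.2229 ft.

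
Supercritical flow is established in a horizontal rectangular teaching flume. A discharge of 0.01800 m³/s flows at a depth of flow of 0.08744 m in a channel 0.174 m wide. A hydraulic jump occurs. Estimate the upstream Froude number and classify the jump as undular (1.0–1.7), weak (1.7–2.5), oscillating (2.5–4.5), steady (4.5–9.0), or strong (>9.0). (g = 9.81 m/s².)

q = Q/b = 0.01800/0.174 = 0.1034 m²/s; V₁ = q/y₁ = 1.183 m/s. Fr₁ = V₁/√(g·y₁) = 1.277.
Fr₁ = 1.277 lies in the undular range.

Fr₁ = 1.277; undular jump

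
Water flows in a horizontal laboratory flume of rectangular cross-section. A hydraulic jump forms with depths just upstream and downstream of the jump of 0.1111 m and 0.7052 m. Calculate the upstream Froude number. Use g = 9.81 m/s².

Fr₁ = 4.829

For a rectangular channel the momentum equation gives q² = ½·g·y₁·y₂·(y₁ + y₂) = ½×9.81×0.1111×0.7052×0.8163 = 0.3137.
q = √0.3137 = 0.5601 m²/s.
V₁ = q/y₁ = 5.041 m/s; Fr₁ = V₁/√(g·y₁) = 4.829.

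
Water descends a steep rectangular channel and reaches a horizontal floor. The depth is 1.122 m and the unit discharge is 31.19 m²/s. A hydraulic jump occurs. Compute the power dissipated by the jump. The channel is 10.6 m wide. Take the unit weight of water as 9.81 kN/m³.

P = 89052 kW

V₁ = q/y₁ = 31.19/1.122 = 27.80 m/s. Fr₁ = V₁/√(g·y₁) = 27.80/√(9.81×1.122) = 8.379.
Sequent-depth ratio: y₂/y₁ = ½[√(1 + 8Fr₁²) − 1] = ½[√562.66 − 1] = 11.36.
y₂ = 11.36 × 1.122 = 12.75 m.
V₂ = q/y₂ = 31.19/12.75 = 2.447 m/s. E₁ = y₁ + V₁²/2g = 40.51 m; E₂ = y₂ + V₂²/2g = 13.05 m. ΔE = E₁ − E₂ = 27.46 m.
Q = q·b = 31.19 × 10.6 = 330.6 m³/s. P = γ·Q·ΔE = 9.81 × 330.6 × 27.46 = 89052 kW.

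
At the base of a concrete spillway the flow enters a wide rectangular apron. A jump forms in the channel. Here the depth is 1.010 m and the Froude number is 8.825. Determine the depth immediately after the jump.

Fr₁ = 8.825 (given).
Conjugate-depth relation: y₂/y₁ = ½[√(1 + 8Fr₁²) − 1] = ½[√624.04 − 1] = 11.99.
y₂ = 11.99 × 1.010 = 12.11 m.

y₂ = 12.11 m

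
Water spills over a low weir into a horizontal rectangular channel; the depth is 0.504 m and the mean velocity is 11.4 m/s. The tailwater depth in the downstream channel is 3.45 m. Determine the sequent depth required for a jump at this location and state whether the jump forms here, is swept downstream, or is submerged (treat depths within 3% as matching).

y₂ = 3.41 m; the jump forms here

Fr₁ = V₁/√(g·y₁) = 11.4/√(9.81×0.504) = 5.13.
From the momentum equation for a rectangular channel, y₂/y₁ = ½[√(1 + 8Fr₁²) − 1] = ½[√211.3 − 1] = 6.77.
y₂ = 6.77 × 0.504 = 3.41 m.
Tailwater y_tw = 3.45 m: y_tw ≈ y₂, so the jump forms here.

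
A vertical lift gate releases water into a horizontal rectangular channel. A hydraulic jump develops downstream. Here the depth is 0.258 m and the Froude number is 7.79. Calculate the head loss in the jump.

ΔE = 5.30 m

Fr₁ = 7.79 (given).
Conjugate-depth relation: y₂/y₁ = ½[√(1 + 8Fr₁²) − 1] = ½[√486.5 − 1] = 10.5.
y₂ = 10.5 × 0.258 = 2.72 m.
Head loss: ΔE = (y₂ − y₁)³/(4y₁y₂) = (2.72 − 0.258)³/(4×0.258×2.72) = 14.9/2.80 = 5.30 m.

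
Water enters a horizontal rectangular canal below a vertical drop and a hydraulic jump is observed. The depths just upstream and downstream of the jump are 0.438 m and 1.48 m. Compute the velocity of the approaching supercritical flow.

V₁ = 5.64 m/s

For a rectangular channel the momentum equation gives q² = ½·g·y₁·y₂·(y₁ + y₂) = ½×9.81×0.438×1.48×1.92 = 6.10.
q = √6.10 = 2.47 m²/s.
V₁ = q/y₁ = 2.47/0.438 = 5.64 m/s.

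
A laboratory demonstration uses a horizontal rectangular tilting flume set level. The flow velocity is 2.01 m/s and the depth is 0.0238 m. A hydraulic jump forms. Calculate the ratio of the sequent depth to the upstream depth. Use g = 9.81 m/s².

Fr₁ = V₁/√(g·y₁) = 2.01/√(9.81×0.0238) = 4.16.
From the momentum equation for a rectangular channel, y₂/y₁ = ½[√(1 + 8Fr₁²) − 1] = ½[√139.4 − 1] = 5.40.

y₂/y₁ = 5.40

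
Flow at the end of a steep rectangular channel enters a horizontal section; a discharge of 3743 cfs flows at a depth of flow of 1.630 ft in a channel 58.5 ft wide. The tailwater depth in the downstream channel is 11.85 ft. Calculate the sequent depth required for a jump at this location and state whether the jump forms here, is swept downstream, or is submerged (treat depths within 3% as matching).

y₂ = 11.70 ft; the jump forms here

q = Q/b = 3743/58.5 = 63.98 ft²/s; V₁ = q/y₁ = 39.25 ft/s. Fr₁ = V₁/√(g·y₁) = 5.418.
Bélanger equation: y₂/y₁ = ½[√(1 + 8Fr₁²) − 1] = ½[√235.85 − 1] = 7.179.
y₂ = 7.179 × 1.630 = 11.70 ft.
Tailwater y_tw = 11.85 ft: y_tw ≈ y₂, so the jump forms here.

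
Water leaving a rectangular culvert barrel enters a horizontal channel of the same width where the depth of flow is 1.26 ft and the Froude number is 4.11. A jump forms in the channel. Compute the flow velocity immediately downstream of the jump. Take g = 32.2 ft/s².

Fr₁ = 4.11 (given).
From the momentum equation for a rectangular channel, y₂/y₁ = ½[√(1 + 8Fr₁²) − 1] = ½[√136.1 − 1] = 5.33.
y₂ = 5.33 × 1.26 = 6.72 ft.
V₁ = Fr₁·√(g·y₁) = 4.11×√(32.2×1.26) = 26.2 ft/s; q = V₁·y₁ = 33.0 ft²/s.
V₂ = q/y₂ = 33.0/6.72 = 4.91 ft/s.

V₂ = 4.91 ft/s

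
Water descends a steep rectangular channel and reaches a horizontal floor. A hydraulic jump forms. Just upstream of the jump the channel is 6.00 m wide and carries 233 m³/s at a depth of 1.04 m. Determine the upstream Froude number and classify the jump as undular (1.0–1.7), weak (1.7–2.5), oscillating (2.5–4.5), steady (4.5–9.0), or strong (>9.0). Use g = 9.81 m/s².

Fr₁ = 11.7; strong jump

q = Q/b = 233/6.00 = 38.8 m²/s; V₁ = q/y₁ = 37.3 m/s. Fr₁ = V₁/√(g·y₁) = 11.7.
Fr₁ = 11.7 lies in the strong range.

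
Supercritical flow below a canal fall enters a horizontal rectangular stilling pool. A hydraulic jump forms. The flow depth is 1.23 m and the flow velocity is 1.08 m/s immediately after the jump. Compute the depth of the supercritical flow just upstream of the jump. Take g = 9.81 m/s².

Fr₂ = V₂/√(g·y₂) = 1.08/√(9.81×1.23) = 0.311.
Since the conjugate-depth ratio holds either way, y₁/y₂ = ½[√(1 + 8Fr₂²) − 1] = ½[√1.773 − 1] = 0.166.
y₁ = 0.166 × 1.23 = 0.204 m.

y₁ = 0.204 m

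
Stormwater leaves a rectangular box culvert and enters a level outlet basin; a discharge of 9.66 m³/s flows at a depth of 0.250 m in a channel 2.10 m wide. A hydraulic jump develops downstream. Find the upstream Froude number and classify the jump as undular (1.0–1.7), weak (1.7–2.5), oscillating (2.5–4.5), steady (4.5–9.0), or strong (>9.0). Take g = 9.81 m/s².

Fr₁ = 11.7; strong jump

q = Q/b = 9.66/2.10 = 4.60 m²/s; V₁ = q/y₁ = 18.4 m/s. Fr₁ = V₁/√(g·y₁) = 11.7.
Fr₁ = 11.7 lies in the strong range.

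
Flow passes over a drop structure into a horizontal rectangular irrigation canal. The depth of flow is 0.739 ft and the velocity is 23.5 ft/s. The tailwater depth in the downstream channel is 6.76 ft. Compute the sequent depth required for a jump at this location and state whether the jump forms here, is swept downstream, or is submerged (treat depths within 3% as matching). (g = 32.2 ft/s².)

Fr₁ = V₁/√(g·y₁) = 23.5/√(32.2×0.739) = 4.82.
From the momentum equation for a rectangular channel, y₂/y₁ = ½[√(1 + 8Fr₁²) − 1] = ½[√186.7 − 1] = 6.33.
y₂ = 6.33 × 0.739 = 4.68 ft.
Tailwater y_tw = 6.76 ft: y_tw > y₂, so the jump is submerged.

y₂ = 4.68 ft; the jump is submerged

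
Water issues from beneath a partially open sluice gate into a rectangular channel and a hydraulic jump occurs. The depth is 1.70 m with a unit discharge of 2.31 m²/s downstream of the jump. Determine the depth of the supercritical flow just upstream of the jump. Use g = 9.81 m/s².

V₂ = q/y₂ = 2.31/1.70 = 1.36 m/s; Fr₂ = V₂/√(g·y₂) = 0.333.
Since the conjugate-depth ratio holds either way, y₁/y₂ = ½[√(1 + 8Fr₂²) − 1] = ½[√1.886 − 1] = 0.187.
y₁ = 0.187 × 1.70 = 0.317 m.

y₁ = 0.317 m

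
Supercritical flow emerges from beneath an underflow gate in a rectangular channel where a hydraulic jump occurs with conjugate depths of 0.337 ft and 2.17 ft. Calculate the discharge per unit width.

q = 5.43 ft²/s

For a rectangular channel the momentum equation gives q² = ½·g·y₁·y₂·(y₁ + y₂) = ½×32.2×0.337×2.17×2.51 = 29.5.
q = √29.5 = 5.43 ft²/s.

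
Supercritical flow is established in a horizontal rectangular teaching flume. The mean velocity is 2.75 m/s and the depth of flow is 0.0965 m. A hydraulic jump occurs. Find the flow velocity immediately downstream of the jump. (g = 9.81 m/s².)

V₂ = 0.779 m/s

Fr₁ = V₁/√(g·y₁) = 2.75/√(9.81×0.0965) = 2.83.
By Bélanger, y₂/y₁ = ½[√(1 + 8Fr₁²) − 1] = ½[√64.91 − 1] = 3.53.
y₂ = 3.53 × 0.0965 = 0.340 m.
q = V₁·y₁ = 2.75 × 0.0965 = 0.265 m²/s.
V₂ = q/y₂ = 0.265/0.340 = 0.779 m/s.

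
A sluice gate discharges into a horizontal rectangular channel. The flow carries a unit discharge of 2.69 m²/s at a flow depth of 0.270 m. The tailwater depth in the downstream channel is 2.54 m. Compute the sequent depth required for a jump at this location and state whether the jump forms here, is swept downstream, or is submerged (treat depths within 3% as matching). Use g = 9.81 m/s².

V₁ = q/y₁ = 2.69/0.270 = 9.96 m/s. Fr₁ = V₁/√(g·y₁) = 9.96/√(9.81×0.270) = 6.12.
Conjugate-depth relation: y₂/y₁ = ½[√(1 + 8Fr₁²) − 1] = ½[√300.8 − 1] = 8.17.
y₂ = 8.17 × 0.270 = 2.21 m.
Tailwater y_tw = 2.54 m: y_tw > y₂, so the jump is submerged.

y₂ = 2.21 m; the jump is submerged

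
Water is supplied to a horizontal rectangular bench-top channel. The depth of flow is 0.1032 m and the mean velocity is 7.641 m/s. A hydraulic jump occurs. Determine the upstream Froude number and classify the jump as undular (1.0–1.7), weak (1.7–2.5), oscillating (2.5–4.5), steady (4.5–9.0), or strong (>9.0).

Fr₁ = V₁/√(g·y₁) = 7.641/√(9.81×0.1032) = 7.594.
Fr₁ = 7.594 lies in the steady range.

Fr₁ = 7.594; steady jump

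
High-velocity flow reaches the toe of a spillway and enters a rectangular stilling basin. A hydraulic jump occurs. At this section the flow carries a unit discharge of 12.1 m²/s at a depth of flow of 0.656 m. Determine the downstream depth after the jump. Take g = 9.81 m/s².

V₁ = q/y₁ = 12.1/0.656 = 18.4 m/s. Fr₁ = V₁/√(g·y₁) = 18.4/√(9.81×0.656) = 7.27.
From the momentum equation for a rectangular channel, y₂/y₁ = ½[√(1 + 8Fr₁²) − 1] = ½[√423.9 − 1] = 9.79.
y₂ = 9.79 × 0.656 = 6.43 m.

y₂ = 6.43 m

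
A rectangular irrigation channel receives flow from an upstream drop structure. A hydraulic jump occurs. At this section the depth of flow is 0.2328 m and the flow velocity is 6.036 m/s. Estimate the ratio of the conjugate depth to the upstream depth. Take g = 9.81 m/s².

y₂/y₁ = 5.171

Fr₁ = V₁/√(g·y₁) = 6.036/√(9.81×0.2328) = 3.994.
Bélanger equation: y₂/y₁ = ½[√(1 + 8Fr₁²) − 1] = ½[√128.63 − 1] = 5.171.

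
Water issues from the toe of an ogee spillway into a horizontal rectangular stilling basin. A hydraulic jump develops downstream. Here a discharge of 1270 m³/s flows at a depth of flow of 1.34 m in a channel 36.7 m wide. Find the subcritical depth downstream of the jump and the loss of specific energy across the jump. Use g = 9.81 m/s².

y₂ = 12.8 m; ΔE = 22.1 m

q = Q/b = 1270/36.7 = 34.6 m²/s; V₁ = q/y₁ = 25.8 m/s. Fr₁ = V₁/√(g·y₁) = 7.12.
Bélanger equation: y₂/y₁ = ½[√(1 + 8Fr₁²) − 1] = ½[√406.9 − 1] = 9.59.
y₂ = 9.59 × 1.34 = 12.8 m.
V₂ = q/y₂ = 34.6/12.8 = 2.69 m/s. E₁ = y₁ + V₁²/2g = 35.3 m; E₂ = y₂ + V₂²/2g = 13.2 m. ΔE = E₁ − E₂ = 22.1 m.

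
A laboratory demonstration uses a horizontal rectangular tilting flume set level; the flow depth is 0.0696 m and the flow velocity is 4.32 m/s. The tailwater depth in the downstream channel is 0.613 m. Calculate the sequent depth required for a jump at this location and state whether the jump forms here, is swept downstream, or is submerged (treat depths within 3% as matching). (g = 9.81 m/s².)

y₂ = 0.481 m; the jump is submerged

Fr₁ = V₁/√(g·y₁) = 4.32/√(9.81×0.0696) = 5.23.
By Bélanger, y₂/y₁ = ½[√(1 + 8Fr₁²) − 1] = ½[√219.7 − 1] = 6.91.
y₂ = 6.91 × 0.0696 = 0.481 m.
Tailwater y_tw = 0.613 m: y_tw > y₂, so the jump is submerged.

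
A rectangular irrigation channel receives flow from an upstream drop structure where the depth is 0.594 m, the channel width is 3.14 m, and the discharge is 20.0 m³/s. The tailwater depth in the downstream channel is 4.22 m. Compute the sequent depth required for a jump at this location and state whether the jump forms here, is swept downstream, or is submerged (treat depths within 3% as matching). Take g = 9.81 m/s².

q = Q/b = 20.0/3.14 = 6.37 m²/s; V₁ = q/y₁ = 10.7 m/s. Fr₁ = V₁/√(g·y₁) = 4.44.
Conjugate-depth relation: y₂/y₁ = ½[√(1 + 8Fr₁²) − 1] = ½[√158.9 − 1] = 5.80.
y₂ = 5.80 × 0.594 = 3.45 m.
Tailwater y_tw = 4.22 m: y_tw > y₂, so the jump is submerged.

y₂ = 3.45 m; the jump is submerged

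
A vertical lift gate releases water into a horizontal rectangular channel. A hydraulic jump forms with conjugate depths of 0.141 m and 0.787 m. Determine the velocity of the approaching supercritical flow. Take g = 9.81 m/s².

V₁ = 5.04 m/s

For a rectangular channel the momentum equation gives q² = ½·g·y₁·y₂·(y₁ + y₂) = ½×9.81×0.141×0.787×0.928 = 0.505.
q = √0.505 = 0.711 m²/s.
V₁ = q/y₁ = 0.711/0.141 = 5.04 m/s.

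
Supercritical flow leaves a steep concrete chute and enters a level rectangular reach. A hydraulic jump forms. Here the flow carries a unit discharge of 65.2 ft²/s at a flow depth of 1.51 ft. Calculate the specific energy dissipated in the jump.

ΔE = 17.5 ft

V₁ = q/y₁ = 65.2/1.51 = 43.2 ft/s. Fr₁ = V₁/√(g·y₁) = 43.2/√(32.2×1.51) = 6.19.
From the momentum equation for a rectangular channel, y₂/y₁ = ½[√(1 + 8Fr₁²) − 1] = ½[√307.8 − 1] = 8.27.
y₂ = 8.27 × 1.51 = 12.5 ft.
V₂ = q/y₂ = 65.2/12.5 = 5.22 ft/s. E₁ = y₁ + V₁²/2g = 30.5 ft; E₂ = y₂ + V₂²/2g = 12.9 ft. ΔE = E₁ − E₂ = 17.5 ft.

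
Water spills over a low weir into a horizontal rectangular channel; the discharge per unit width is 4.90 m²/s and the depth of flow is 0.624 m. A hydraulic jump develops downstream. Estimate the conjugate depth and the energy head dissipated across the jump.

y₂ = 2.51 m; ΔE = 1.07 m

V₁ = q/y₁ = 4.90/0.624 = 7.85 m/s. Fr₁ = V₁/√(g·y₁) = 7.85/√(9.81×0.624) = 3.17.
By Bélanger, y₂/y₁ = ½[√(1 + 8Fr₁²) − 1] = ½[√81.59 − 1] = 4.02.
y₂ = 4.02 × 0.624 = 2.51 m.
V₂ = q/y₂ = 4.90/2.51 = 1.96 m/s. E₁ = y₁ + V₁²/2g = 3.77 m; E₂ = y₂ + V₂²/2g = 2.70 m. ΔE = E₁ − E₂ = 1.07 m.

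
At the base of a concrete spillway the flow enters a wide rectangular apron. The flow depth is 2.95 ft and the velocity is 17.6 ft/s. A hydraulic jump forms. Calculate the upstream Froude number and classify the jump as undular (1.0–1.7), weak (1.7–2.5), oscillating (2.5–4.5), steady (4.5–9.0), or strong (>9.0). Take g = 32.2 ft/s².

Fr₁ = 1.81; weak jump

Fr₁ = V₁/√(g·y₁) = 17.6/√(32.2×2.95) = 1.81.
Fr₁ = 1.81 lies in the weak range.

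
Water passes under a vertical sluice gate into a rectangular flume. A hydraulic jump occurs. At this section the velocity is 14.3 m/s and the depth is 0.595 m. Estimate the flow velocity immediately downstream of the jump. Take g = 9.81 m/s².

V₂ = 1.81 m/s

Fr₁ = V₁/√(g·y₁) = 14.3/√(9.81×0.595) = 5.92.
From the momentum equation for a rectangular channel, y₂/y₁ = ½[√(1 + 8Fr₁²) − 1] = ½[√281.3 − 1] = 7.89.
y₂ = 7.89 × 0.595 = 4.69 m.
q = V₁·y₁ = 14.3 × 0.595 = 8.51 m²/s.
V₂ = q/y₂ = 8.51/4.69 = 1.81 m/s.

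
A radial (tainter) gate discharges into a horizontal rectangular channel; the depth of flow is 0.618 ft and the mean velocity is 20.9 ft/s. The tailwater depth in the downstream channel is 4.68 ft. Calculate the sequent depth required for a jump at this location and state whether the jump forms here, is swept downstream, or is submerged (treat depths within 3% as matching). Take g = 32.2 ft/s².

Fr₁ = V₁/√(g·y₁) = 20.9/√(32.2×0.618) = 4.69.
Sequent-depth ratio: y₂/y₁ = ½[√(1 + 8Fr₁²) − 1] = ½[√176.6 − 1] = 6.14.
y₂ = 6.14 × 0.618 = 3.80 ft.
Tailwater y_tw = 4.68 ft: y_tw > y₂, so the jump is submerged.

y₂ = 3.80 ft; the jump is submerged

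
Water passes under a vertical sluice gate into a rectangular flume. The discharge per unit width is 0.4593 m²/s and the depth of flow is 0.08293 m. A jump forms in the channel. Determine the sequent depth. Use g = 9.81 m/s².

y₂ = 0.6799 m

V₁ = q/y₁ = 0.4593/0.08293 = 5.538 m/s. Fr₁ = V₁/√(g·y₁) = 5.538/√(9.81×0.08293) = 6.140.
Bélanger equation: y₂/y₁ = ½[√(1 + 8Fr₁²) − 1] = ½[√302.63 − 1] = 8.198.
y₂ = 8.198 × 0.08293 = 0.6799 m.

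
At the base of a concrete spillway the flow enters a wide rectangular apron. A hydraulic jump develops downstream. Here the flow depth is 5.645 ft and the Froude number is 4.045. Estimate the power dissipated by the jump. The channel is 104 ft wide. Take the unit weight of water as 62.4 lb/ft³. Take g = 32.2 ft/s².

Fr₁ = 4.045 (given).
From the momentum equation for a rectangular channel, y₂/y₁ = ½[√(1 + 8Fr₁²) − 1] = ½[√131.90 − 1] = 5.242.
y₂ = 5.242 × 5.645 = 29.59 ft.
V₁ = Fr₁·√(g·y₁) = 4.045×√(32.2×5.645) = 54.54 ft/s; q = V₁·y₁ = 307.9 ft²/s. V₂ = q/y₂ = 307.9/29.59 = 10.40 ft/s. E₁ = y₁ + V₁²/2g = 51.83 ft; E₂ = y₂ + V₂²/2g = 31.27 ft. ΔE = E₁ − E₂ = 20.55 ft.
Q = q·b = 307.9 × 104 = 32017 cfs. P = γ·Q·ΔE/550 = 62.4 × 32017 × 20.55 / 550 = 74659 hp.

P = 74659 hp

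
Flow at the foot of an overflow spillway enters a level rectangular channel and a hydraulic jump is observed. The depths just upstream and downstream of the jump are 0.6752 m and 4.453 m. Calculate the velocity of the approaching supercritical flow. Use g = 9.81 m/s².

For a rectangular channel the momentum equation gives q² = ½·g·y₁·y₂·(y₁ + y₂) = ½×9.81×0.6752×4.453×5.128 = 75.63.
q = √75.63 = 8.697 m²/s.
V₁ = q/y₁ = 8.697/0.6752 = 12.88 m/s.

V₁ = 12.88 m/s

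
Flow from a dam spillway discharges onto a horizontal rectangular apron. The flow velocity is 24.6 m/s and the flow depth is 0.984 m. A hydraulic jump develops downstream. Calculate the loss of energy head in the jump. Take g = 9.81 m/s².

ΔE = 21.0 m

Fr₁ = V₁/√(g·y₁) = 24.6/√(9.81×0.984) = 7.92.
By Bélanger, y₂/y₁ = ½[√(1 + 8Fr₁²) − 1] = ½[√502.5 − 1] = 10.7.
y₂ = 10.7 × 0.984 = 10.5 m.
Head loss: ΔE = (y₂ − y₁)³/(4y₁y₂) = (10.5 − 0.984)³/(4×0.984×10.5) = 872/41.5 = 21.0 m.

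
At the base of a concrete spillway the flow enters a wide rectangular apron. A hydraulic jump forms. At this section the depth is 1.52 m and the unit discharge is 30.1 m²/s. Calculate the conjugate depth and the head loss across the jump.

y₂ = 10.3 m; ΔE = 10.8 m

V₁ = q/y₁ = 30.1/1.52 = 19.8 m/s. Fr₁ = V₁/√(g·y₁) = 19.8/√(9.81×1.52) = 5.13.
Bélanger equation: y₂/y₁ = ½[√(1 + 8Fr₁²) − 1] = ½[√211.4 − 1] = 6.77.
y₂ = 6.77 × 1.52 = 10.3 m.
V₂ = q/y₂ = 30.1/10.3 = 2.93 m/s. E₁ = y₁ + V₁²/2g = 21.5 m; E₂ = y₂ + V₂²/2g = 10.7 m. ΔE = E₁ − E₂ = 10.8 m.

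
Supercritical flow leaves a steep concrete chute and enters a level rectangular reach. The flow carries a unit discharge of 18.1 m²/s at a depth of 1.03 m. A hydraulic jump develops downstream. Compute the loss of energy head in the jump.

ΔE = 8.92 m

V₁ = q/y₁ = 18.1/1.03 = 17.6 m/s. Fr₁ = V₁/√(g·y₁) = 17.6/√(9.81×1.03) = 5.53.
Sequent-depth ratio: y₂/y₁ = ½[√(1 + 8Fr₁²) − 1] = ½[√245.5 − 1] = 7.33.
y₂ = 7.33 × 1.03 = 7.55 m.
Head loss: ΔE = (y₂ − y₁)³/(4y₁y₂) = (7.55 − 1.03)³/(4×1.03×7.55) = 278/31.1 = 8.92 m.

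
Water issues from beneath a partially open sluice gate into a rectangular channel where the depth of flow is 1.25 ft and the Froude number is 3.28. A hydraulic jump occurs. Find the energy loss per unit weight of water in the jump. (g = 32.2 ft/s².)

Fr₁ = 3.28 (given).
Sequent-depth ratio: y₂/y₁ = ½[√(1 + 8Fr₁²) − 1] = ½[√87.07 − 1] = 4.17.
y₂ = 4.17 × 1.25 = 5.21 ft.
Head loss: ΔE = (y₂ − y₁)³/(4y₁y₂) = (5.21 − 1.25)³/(4×1.25×5.21) = 62.0/26.0 = 2.38 ft.

ΔE = 2.38 ft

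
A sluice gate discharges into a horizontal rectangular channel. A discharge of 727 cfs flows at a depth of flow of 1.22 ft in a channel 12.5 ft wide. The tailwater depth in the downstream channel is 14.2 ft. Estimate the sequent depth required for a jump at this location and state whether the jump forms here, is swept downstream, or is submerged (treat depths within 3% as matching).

y₂ = 12.5 ft; the jump is submerged

q = Q/b = 727/12.5 = 58.2 ft²/s; V₁ = q/y₁ = 47.7 ft/s. Fr₁ = V₁/√(g·y₁) = 7.61.
By Bélanger, y₂/y₁ = ½[√(1 + 8Fr₁²) − 1] = ½[√463.8 − 1] = 10.3.
y₂ = 10.3 × 1.22 = 12.5 ft.
Tailwater y_tw = 14.2 ft: y_tw > y₂, so the jump is submerged.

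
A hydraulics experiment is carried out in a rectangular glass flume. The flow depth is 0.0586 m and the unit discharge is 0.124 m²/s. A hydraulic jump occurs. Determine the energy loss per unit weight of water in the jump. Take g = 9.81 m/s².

ΔE = 0.0641 m

V₁ = q/y₁ = 0.124/0.0586 = 2.12 m/s. Fr₁ = V₁/√(g·y₁) = 2.12/√(9.81×0.0586) = 2.79.
Bélanger equation: y₂/y₁ = ½[√(1 + 8Fr₁²) − 1] = ½[√63.31 − 1] = 3.48.
y₂ = 3.48 × 0.0586 = 0.204 m.
V₂ = q/y₂ = 0.124/0.204 = 0.608 m/s. E₁ = y₁ + V₁²/2g = 0.287 m; E₂ = y₂ + V₂²/2g = 0.223 m. ΔE = E₁ − E₂ = 0.0641 m.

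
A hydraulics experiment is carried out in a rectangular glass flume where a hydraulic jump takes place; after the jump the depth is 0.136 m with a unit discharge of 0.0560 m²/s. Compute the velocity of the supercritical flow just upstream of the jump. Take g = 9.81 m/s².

V₁ = 1.96 m/s

V₂ = q/y₂ = 0.0560/0.136 = 0.412 m/s; Fr₂ = V₂/√(g·y₂) = 0.356.
The Bélanger relation is symmetric: y₁/y₂ = ½[√(1 + 8Fr₂²) − 1] = ½[√2.017 − 1] = 0.210.
y₁ = 0.210 × 0.136 = 0.0286 m.
V₁ = q/y₁ = 0.0560/0.0286 = 1.96 m/s.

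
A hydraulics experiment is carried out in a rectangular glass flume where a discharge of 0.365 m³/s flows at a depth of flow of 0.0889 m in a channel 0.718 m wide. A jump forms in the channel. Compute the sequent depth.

y₂ = 0.727 m

q = Q/b = 0.365/0.718 = 0.508 m²/s; V₁ = q/y₁ = 5.72 m/s. Fr₁ = V₁/√(g·y₁) = 6.12.
Bélanger equation: y₂/y₁ = ½[√(1 + 8Fr₁²) − 1] = ½[√301.0 − 1] = 8.17.
y₂ = 8.17 × 0.0889 = 0.727 m.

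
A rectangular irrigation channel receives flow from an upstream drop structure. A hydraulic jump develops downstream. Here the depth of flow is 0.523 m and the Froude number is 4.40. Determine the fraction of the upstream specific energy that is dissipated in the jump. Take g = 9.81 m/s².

Fr₁ = 4.40 (given).
By Bélanger, y₂/y₁ = ½[√(1 + 8Fr₁²) − 1] = ½[√155.9 − 1] = 5.74.
y₂ = 5.74 × 0.523 = 3.00 m.
E₁ = y₁(1 + Fr₁²/2) = 0.523×(1 + 4.40²/2) = 5.59 m. ΔE = (y₂ − y₁)³/(4y₁y₂) = 2.43 m. ΔE/E₁ = 2.43/5.59 = 0.435.

ΔE/E₁ = 0.435 (43.5%)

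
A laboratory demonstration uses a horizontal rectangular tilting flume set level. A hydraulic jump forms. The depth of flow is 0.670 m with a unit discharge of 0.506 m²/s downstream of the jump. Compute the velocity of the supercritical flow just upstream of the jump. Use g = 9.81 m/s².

V₂ = q/y₂ = 0.506/0.670 = 0.755 m/s; Fr₂ = V₂/√(g·y₂) = 0.295.
Applying the sequent-depth relation in reverse, y₁/y₂ = ½[√(1 + 8Fr₂²) − 1] = ½[√1.694 − 1] = 0.151.
y₁ = 0.151 × 0.670 = 0.101 m.
V₁ = q/y₁ = 0.506/0.101 = 5.01 m/s.

V₁ = 5.01 m/s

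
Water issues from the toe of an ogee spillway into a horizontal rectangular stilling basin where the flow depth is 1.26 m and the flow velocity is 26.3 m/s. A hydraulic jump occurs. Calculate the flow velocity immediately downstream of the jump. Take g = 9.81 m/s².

V₂ = 2.61 m/s

Fr₁ = V₁/√(g·y₁) = 26.3/√(9.81×1.26) = 7.48.
Sequent-depth ratio: y₂/y₁ = ½[√(1 + 8Fr₁²) − 1] = ½[√448.7 − 1] = 10.1.
y₂ = 10.1 × 1.26 = 12.7 m.
q = V₁·y₁ = 26.3 × 1.26 = 33.1 m²/s.
V₂ = q/y₂ = 33.1/12.7 = 2.61 m/s.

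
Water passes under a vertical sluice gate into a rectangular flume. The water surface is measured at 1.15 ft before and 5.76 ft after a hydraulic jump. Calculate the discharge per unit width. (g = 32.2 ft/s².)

For a rectangular channel the momentum equation gives q² = ½·g·y₁·y₂·(y₁ + y₂) = ½×32.2×1.15×5.76×6.91 = 737.
q = √737 = 27.1 ft²/s.

q = 27.1 ft²/s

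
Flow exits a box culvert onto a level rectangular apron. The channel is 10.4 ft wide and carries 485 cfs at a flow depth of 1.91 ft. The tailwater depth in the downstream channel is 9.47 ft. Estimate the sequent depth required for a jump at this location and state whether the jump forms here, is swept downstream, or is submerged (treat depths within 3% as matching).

q = Q/b = 485/10.4 = 46.6 ft²/s; V₁ = q/y₁ = 24.4 ft/s. Fr₁ = V₁/√(g·y₁) = 3.11.
Sequent-depth ratio: y₂/y₁ = ½[√(1 + 8Fr₁²) − 1] = ½[√78.54 − 1] = 3.93.
y₂ = 3.93 × 1.91 = 7.51 ft.
Tailwater y_tw = 9.47 ft: y_tw > y₂, so the jump is submerged.

y₂ = 7.51 ft; the jump is submerged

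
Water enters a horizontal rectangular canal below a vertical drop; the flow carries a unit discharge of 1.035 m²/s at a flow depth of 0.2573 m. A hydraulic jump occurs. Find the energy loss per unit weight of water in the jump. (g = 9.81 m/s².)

ΔE = 0.1955 m

V₁ = q/y₁ = 1.035/0.2573 = 4.023 m/s. Fr₁ = V₁/√(g·y₁) = 4.023/√(9.81×0.2573) = 2.532.
Conjugate-depth relation: y₂/y₁ = ½[√(1 + 8Fr₁²) − 1] = ½[√52.284 − 1] = 3.115.
y₂ = 3.115 × 0.2573 = 0.8016 m.
Head loss: ΔE = (y₂ − y₁)³/(4y₁y₂) = (0.8016 − 0.2573)³/(4×0.2573×0.8016) = 0.1612/0.8250 = 0.1955 m.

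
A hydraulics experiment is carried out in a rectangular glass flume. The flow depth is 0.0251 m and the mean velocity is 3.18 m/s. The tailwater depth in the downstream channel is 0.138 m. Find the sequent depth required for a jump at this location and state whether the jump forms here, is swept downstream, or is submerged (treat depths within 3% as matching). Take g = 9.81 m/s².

y₂ = 0.215 m; the jump is swept downstream

Fr₁ = V₁/√(g·y₁) = 3.18/√(9.81×0.0251) = 6.41.
From the momentum equation for a rectangular channel, y₂/y₁ = ½[√(1 + 8Fr₁²) − 1] = ½[√329.6 − 1] = 8.58.
y₂ = 8.58 × 0.0251 = 0.215 m.
Tailwater y_tw = 0.138 m: y_tw < y₂, so the jump is swept downstream.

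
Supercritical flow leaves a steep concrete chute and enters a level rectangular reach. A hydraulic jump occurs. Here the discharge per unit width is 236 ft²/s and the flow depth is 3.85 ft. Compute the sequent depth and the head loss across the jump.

y₂ = 28.1 ft; ΔE = 33.0 ft

V₁ = q/y₁ = 236/3.85 = 61.3 ft/s. Fr₁ = V₁/√(g·y₁) = 61.3/√(32.2×3.85) = 5.51.
By Bélanger, y₂/y₁ = ½[√(1 + 8Fr₁²) − 1] = ½[√243.5 − 1] = 7.30.
y₂ = 7.30 × 3.85 = 28.1 ft.
V₂ = q/y₂ = 236/28.1 = 8.39 ft/s. E₁ = y₁ + V₁²/2g = 62.2 ft; E₂ = y₂ + V₂²/2g = 29.2 ft. ΔE = E₁ − E₂ = 33.0 ft.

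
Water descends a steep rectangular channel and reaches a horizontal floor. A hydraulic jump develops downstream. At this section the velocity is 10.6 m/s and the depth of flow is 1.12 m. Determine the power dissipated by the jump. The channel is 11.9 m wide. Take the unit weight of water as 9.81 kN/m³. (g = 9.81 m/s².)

P = 2719 kW

Fr₁ = V₁/√(g·y₁) = 10.6/√(9.81×1.12) = 3.20.
Bélanger equation: y₂/y₁ = ½[√(1 + 8Fr₁²) − 1] = ½[√82.81 − 1] = 4.05.
y₂ = 4.05 × 1.12 = 4.54 m.
q = V₁·y₁ = 10.6 × 1.12 = 11.9 m²/s. V₂ = q/y₂ = 11.9/4.54 = 2.62 m/s. E₁ = y₁ + V₁²/2g = 6.85 m; E₂ = y₂ + V₂²/2g = 4.89 m. ΔE = E₁ − E₂ = 1.96 m.
Q = q·b = 11.9 × 11.9 = 141 m³/s. P = γ·Q·ΔE = 9.81 × 141 × 1.96 = 2719 kW.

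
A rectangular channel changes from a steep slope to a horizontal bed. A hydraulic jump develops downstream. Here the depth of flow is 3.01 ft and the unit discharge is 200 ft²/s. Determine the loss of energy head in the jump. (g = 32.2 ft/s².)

V₁ = q/y₁ = 200/3.01 = 66.4 ft/s. Fr₁ = V₁/√(g·y₁) = 66.4/√(32.2×3.01) = 6.75.
Sequent-depth ratio: y₂/y₁ = ½[√(1 + 8Fr₁²) − 1] = ½[√365.4 − 1] = 9.06.
y₂ = 9.06 × 3.01 = 27.3 ft.
Head loss: ΔE = (y₂ − y₁)³/(4y₁y₂) = (27.3 − 3.01)³/(4×3.01×27.3) = 14268/328 = 43.5 ft.

ΔE = 43.5 ft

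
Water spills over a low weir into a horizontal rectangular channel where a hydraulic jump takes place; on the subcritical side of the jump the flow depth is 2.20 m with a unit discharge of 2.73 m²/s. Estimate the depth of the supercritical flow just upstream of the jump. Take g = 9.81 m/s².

y₁ = 0.279 m

V₂ = q/y₂ = 2.73/2.20 = 1.24 m/s; Fr₂ = V₂/√(g·y₂) = 0.267.
Since the conjugate-depth ratio holds either way, y₁/y₂ = ½[√(1 + 8Fr₂²) − 1] = ½[√1.571 − 1] = 0.127.
y₁ = 0.127 × 2.20 = 0.279 m.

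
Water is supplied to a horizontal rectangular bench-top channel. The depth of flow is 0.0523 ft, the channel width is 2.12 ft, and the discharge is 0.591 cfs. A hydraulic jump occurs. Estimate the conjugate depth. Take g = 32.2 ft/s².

q = Q/b = 0.591/2.12 = 0.279 ft²/s; V₁ = q/y₁ = 5.33 ft/s. Fr₁ = V₁/√(g·y₁) = 4.11.
From the momentum equation for a rectangular channel, y₂/y₁ = ½[√(1 + 8Fr₁²) − 1] = ½[√136.0 − 1] = 5.33.
y₂ = 5.33 × 0.0523 = 0.279 ft.

y₂ = 0.279 ft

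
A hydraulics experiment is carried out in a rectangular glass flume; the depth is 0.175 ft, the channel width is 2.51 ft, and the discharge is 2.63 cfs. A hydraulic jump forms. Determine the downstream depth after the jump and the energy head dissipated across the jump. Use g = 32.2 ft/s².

q = Q/b = 2.63/2.51 = 1.05 ft²/s; V₁ = q/y₁ = 5.99 ft/s. Fr₁ = V₁/√(g·y₁) = 2.52.
By Bélanger, y₂/y₁ = ½[√(1 + 8Fr₁²) − 1] = ½[√51.90 − 1] = 3.10.
y₂ = 3.10 × 0.175 = 0.543 ft.
Head loss: ΔE = (y₂ − y₁)³/(4y₁y₂) = (0.543 − 0.175)³/(4×0.175×0.543) = 0.0498/0.380 = 0.131 ft.

y₂ = 0.543 ft; ΔE = 0.131 ft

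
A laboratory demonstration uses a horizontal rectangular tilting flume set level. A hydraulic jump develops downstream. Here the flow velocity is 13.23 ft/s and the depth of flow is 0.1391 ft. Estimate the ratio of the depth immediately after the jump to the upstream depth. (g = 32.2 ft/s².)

Fr₁ = V₁/√(g·y₁) = 13.23/√(32.2×0.1391) = 6.251.
By Bélanger, y₂/y₁ = ½[√(1 + 8Fr₁²) − 1] = ½[√313.63 − 1] = 8.355.

y₂/y₁ = 8.355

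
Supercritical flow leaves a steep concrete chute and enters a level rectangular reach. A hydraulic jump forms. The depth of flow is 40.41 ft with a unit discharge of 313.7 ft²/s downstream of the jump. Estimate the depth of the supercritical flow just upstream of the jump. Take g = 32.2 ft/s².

V₂ = q/y₂ = 313.7/40.41 = 7.763 ft/s; Fr₂ = V₂/√(g·y₂) = 0.2152.
Applying the sequent-depth relation in reverse, y₁/y₂ = ½[√(1 + 8Fr₂²) − 1] = ½[√1.3705 − 1] = 0.08534.
y₁ = 0.08534 × 40.41 = 3.449 ft.

y₁ = 3.449 ft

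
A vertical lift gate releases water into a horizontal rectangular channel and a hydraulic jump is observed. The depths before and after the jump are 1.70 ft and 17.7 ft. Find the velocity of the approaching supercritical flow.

V₁ = 57.0 ft/s

For a rectangular channel the momentum equation gives q² = ½·g·y₁·y₂·(y₁ + y₂) = ½×32.2×1.70×17.7×19.4 = 9398.
q = √9398 = 96.9 ft²/s.
V₁ = q/y₁ = 96.9/1.70 = 57.0 ft/s.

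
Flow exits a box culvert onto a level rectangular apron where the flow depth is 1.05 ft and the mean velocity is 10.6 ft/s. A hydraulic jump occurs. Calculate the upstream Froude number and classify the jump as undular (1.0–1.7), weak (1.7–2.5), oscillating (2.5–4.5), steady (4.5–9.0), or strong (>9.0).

Fr₁ = V₁/√(g·y₁) = 10.6/√(32.2×1.05) = 1.82.
Fr₁ = 1.82 lies in the weak range.

Fr₁ = 1.82; weak jump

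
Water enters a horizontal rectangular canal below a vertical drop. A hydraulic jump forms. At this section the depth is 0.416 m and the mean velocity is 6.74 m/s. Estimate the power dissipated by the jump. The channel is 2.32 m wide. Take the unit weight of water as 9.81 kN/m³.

P = 53.4 kW

Fr₁ = V₁/√(g·y₁) = 6.74/√(9.81×0.416) = 3.34.
By Bélanger, y₂/y₁ = ½[√(1 + 8Fr₁²) − 1] = ½[√90.05 − 1] = 4.24.
y₂ = 4.24 × 0.416 = 1.77 m.
q = V₁·y₁ = 6.74 × 0.416 = 2.80 m²/s. V₂ = q/y₂ = 2.80/1.77 = 1.59 m/s. E₁ = y₁ + V₁²/2g = 2.73 m; E₂ = y₂ + V₂²/2g = 1.89 m. ΔE = E₁ − E₂ = 0.837 m.
Q = q·b = 2.80 × 2.32 = 6.50 m³/s. P = γ·Q·ΔE = 9.81 × 6.50 × 0.837 = 53.4 kW.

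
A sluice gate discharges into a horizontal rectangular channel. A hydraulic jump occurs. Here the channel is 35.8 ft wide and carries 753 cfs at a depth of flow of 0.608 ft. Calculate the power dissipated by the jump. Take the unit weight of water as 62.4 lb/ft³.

P = 1076 hp

q = Q/b = 753/35.8 = 21.0 ft²/s; V₁ = q/y₁ = 34.6 ft/s. Fr₁ = V₁/√(g·y₁) = 7.82.
Conjugate-depth relation: y₂/y₁ = ½[√(1 + 8Fr₁²) − 1] = ½[√490.0 − 1] = 10.6.
y₂ = 10.6 × 0.608 = 6.43 ft.
Head loss: ΔE = (y₂ − y₁)³/(4y₁y₂) = (6.43 − 0.608)³/(4×0.608×6.43) = 197/15.6 = 12.6 ft.
P = γ·Q·ΔE/550 = 62.4 × 753 × 12.6 / 550 = 1076 hp.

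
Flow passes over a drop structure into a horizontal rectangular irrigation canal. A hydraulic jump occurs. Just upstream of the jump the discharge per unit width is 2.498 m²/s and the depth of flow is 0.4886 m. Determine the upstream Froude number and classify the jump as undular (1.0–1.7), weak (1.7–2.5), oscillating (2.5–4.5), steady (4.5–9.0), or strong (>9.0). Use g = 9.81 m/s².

V₁ = q/y₁ = 2.498/0.4886 = 5.113 m/s. Fr₁ = V₁/√(g·y₁) = 5.113/√(9.81×0.4886) = 2.335.
Fr₁ = 2.335 lies in the weak range.

Fr₁ = 2.335; weak jump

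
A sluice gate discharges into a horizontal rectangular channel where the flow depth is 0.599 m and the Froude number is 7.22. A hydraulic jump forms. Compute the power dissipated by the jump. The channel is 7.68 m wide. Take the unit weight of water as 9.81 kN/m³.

Fr₁ = 7.22 (given).
Conjugate-depth relation: y₂/y₁ = ½[√(1 + 8Fr₁²) − 1] = ½[√418.0 − 1] = 9.72.
y₂ = 9.72 × 0.599 = 5.82 m.
V₁ = Fr₁·√(g·y₁) = 7.22×√(9.81×0.599) = 17.5 m/s; q = V₁·y₁ = 10.5 m²/s. V₂ = q/y₂ = 10.5/5.82 = 1.80 m/s. E₁ = y₁ + V₁²/2g = 16.2 m; E₂ = y₂ + V₂²/2g = 5.99 m. ΔE = E₁ − E₂ = 10.2 m.
Q = q·b = 10.5 × 7.68 = 80.5 m³/s. P = γ·Q·ΔE = 9.81 × 80.5 × 10.2 = 8074 kW.

P = 8074 kW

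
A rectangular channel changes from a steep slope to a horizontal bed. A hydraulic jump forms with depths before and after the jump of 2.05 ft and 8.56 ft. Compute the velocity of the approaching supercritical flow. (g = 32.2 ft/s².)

V₁ = 26.7 ft/s

For a rectangular channel the momentum equation gives q² = ½·g·y₁·y₂·(y₁ + y₂) = ½×32.2×2.05×8.56×10.6 = 2998.
q = √2998 = 54.8 ft²/s.
V₁ = q/y₁ = 54.8/2.05 = 26.7 ft/s.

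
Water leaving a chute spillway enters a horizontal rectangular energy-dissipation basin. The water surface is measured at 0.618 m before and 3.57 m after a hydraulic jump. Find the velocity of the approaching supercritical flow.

For a rectangular channel the momentum equation gives q² = ½·g·y₁·y₂·(y₁ + y₂) = ½×9.81×0.618×3.57×4.19 = 45.3.
q = √45.3 = 6.73 m²/s.
V₁ = q/y₁ = 6.73/0.618 = 10.9 m/s.

V₁ = 10.9 m/s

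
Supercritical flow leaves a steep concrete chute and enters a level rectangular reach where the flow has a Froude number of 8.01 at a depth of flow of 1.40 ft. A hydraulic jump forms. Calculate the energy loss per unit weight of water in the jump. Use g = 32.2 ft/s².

Fr₁ = 8.01 (given).
By Bélanger, y₂/y₁ = ½[√(1 + 8Fr₁²) − 1] = ½[√514.3 − 1] = 10.8.
y₂ = 10.8 × 1.40 = 15.2 ft.
Head loss: ΔE = (y₂ − y₁)³/(4y₁y₂) = (15.2 − 1.40)³/(4×1.40×15.2) = 2613/85.0 = 30.8 ft.

ΔE = 30.8 ft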